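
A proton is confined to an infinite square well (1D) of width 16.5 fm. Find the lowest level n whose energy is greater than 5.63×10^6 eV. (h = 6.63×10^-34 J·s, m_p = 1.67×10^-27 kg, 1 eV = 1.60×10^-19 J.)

E_1 = h²/(8m_pL²) = 1.209×10^-13 J = 7.556×10^5 eV.
Need n² > 5.63×10^6/7.556×10^5 = 7.451, i.e. n > 2.730.
The smallest integer satisfying this is n = 3.

n = 3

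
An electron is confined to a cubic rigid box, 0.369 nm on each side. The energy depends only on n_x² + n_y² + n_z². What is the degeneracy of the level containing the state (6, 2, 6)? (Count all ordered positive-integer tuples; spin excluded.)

The level has n_x² + n_y² + n_z² = 76. The ordered positive-integer solutions are (2, 6, 6), (6, 2, 6), (6, 6, 2).
That gives 3 states.

degeneracy = 3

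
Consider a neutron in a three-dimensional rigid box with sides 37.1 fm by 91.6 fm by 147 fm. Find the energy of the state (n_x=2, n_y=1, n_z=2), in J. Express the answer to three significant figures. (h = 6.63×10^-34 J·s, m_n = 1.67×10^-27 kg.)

For a 3D rectangular well E = (h²/8m_n)·Σ n_i²/L_i² = (6.63×10^-34)²/(8·1.67×10^-27) · [2²/(37.1 fm)² + 1²/(91.6 fm)² + 2²/(147 fm)²].
Evaluating gives E = 1.06×10^-13 J.

E = 1.06×10^-13 J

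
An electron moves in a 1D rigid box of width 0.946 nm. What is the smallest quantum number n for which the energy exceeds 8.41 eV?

n = 5

E_1 = h²/(8m_eL²) = 6.732×10^-20 J = 0.4202 eV.
Need n² > 8.41/0.4202 = 20.01, i.e. n > 4.473.
The smallest integer satisfying this is n = 5.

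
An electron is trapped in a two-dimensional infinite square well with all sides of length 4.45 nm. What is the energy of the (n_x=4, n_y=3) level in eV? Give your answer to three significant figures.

E = 0.475 eV

For a 2D rectangular well E = (h²/8m_e)·Σ n_i²/L_i² = (6.626×10^-34)²/(8·9.109×10^-31) · [4²/(4.45 nm)² + 3²/(4.45 nm)²].
Evaluating gives E = 7.606×10^-20 J = 0.475 eV.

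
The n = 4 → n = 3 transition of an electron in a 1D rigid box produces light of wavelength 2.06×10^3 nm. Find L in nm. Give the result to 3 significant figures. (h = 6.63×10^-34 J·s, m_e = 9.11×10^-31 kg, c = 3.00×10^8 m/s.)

The photon carries ΔE = hc/λ = 6.63×10^-34·3.00×10^8/2.06×10^-6 m = 9.655×10^-20 J.
Since ΔE = (4² − 3²)E_1, E_1 = 1.379×10^-20 J, and L = h/√(8m_eE_1) = 2.09×10^-9 m = 2.09 nm.

L = 2.09 nm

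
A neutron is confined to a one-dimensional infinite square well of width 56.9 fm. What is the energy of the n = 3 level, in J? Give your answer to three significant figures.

For an infinite well E_n = n²h²/(8m_nL²), so E_1 = h²/(8m_nL²) = (6.626×10^-34)²/(8·1.675×10^-27·(5.69×10^-14 m)²) = 1.012×10^-14 J.
Then E_3 = 3²·E_1 = 9·1.012×10^-14 J = 9.11×10^-14 J.

E_3 = 9.11×10^-14 J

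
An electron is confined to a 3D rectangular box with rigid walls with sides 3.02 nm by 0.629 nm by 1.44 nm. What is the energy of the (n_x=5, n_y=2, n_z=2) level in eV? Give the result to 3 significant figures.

E = 5.56 eV

For a 3D rectangular well E = (h²/8m_e)·Σ n_i²/L_i² = (6.626×10^-34)²/(8·9.109×10^-31) · [5²/(3.02 nm)² + 2²/(0.629 nm)² + 2²/(1.44 nm)²].
Evaluating gives E = 8.905×10^-19 J = 5.56 eV.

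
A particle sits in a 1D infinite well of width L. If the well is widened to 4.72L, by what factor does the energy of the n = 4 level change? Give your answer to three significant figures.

E_n ∝ 1/L², so the energy scales by 1/4.72² = 0.0449.

0.0449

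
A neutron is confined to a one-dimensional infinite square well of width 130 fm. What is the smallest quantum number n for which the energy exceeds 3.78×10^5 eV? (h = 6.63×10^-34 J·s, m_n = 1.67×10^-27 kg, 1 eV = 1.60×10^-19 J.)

n = 6

E_1 = h²/(8m_nL²) = 1.947×10^-15 J = 1.217×10^4 eV.
Need n² > 3.78×10^5/1.217×10^4 = 31.06, i.e. n > 5.573.
The smallest integer satisfying this is n = 6.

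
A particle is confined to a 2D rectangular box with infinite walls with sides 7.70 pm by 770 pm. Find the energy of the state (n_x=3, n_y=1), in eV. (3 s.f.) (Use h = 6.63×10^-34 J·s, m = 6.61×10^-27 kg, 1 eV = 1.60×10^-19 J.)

E = 7.89 eV

For a 2D rectangular well E = (h²/8m)·Σ n_i²/L_i² = (6.63×10^-34)²/(8·6.61×10^-27) · [3²/(7.70 pm)² + 1²/(770 pm)²].
Evaluating gives E = 1.262×10^-18 J = 7.89 eV.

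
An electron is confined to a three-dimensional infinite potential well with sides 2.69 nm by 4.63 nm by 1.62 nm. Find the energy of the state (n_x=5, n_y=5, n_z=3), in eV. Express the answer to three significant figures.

E = 3.03 eV

For a 3D rectangular well E = (h²/8m_e)·Σ n_i²/L_i² = (6.626×10^-34)²/(8·9.109×10^-31) · [5²/(2.69 nm)² + 5²/(4.63 nm)² + 3²/(1.62 nm)²].
Evaluating gives E = 4.850×10^-19 J = 3.03 eV.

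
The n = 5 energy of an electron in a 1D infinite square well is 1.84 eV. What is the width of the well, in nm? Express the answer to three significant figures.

L = 2.26 nm

From E_n = n²h²/(8m_eL²), L = n·h/√(8m_eE_n).
E_5 = 1.84 eV = 2.948×10^-19 J, so L = 5·6.626×10^-34/√(8·9.109×10^-31·2.948×10^-19) = 2.26×10^-9 m = 2.26 nm.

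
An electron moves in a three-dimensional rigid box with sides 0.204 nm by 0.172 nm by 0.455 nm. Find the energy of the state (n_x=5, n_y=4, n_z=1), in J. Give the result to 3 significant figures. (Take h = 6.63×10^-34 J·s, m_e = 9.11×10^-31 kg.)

E = 6.91×10^-17 J

For a 3D rectangular well E = (h²/8m_e)·Σ n_i²/L_i² = (6.63×10^-34)²/(8·9.11×10^-31) · [5²/(0.204 nm)² + 4²/(0.172 nm)² + 1²/(0.455 nm)²].
Evaluating gives E = 6.91×10^-17 J.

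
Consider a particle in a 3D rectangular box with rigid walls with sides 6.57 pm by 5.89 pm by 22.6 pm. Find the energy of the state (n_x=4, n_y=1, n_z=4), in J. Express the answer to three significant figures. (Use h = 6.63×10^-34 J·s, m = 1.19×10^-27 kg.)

For a 3D rectangular well E = (h²/8m)·Σ n_i²/L_i² = (6.63×10^-34)²/(8·1.19×10^-27) · [4²/(6.57 pm)² + 1²/(5.89 pm)² + 4²/(22.6 pm)²].
Evaluating gives E = 1.99×10^-17 J.

E = 1.99×10^-17 J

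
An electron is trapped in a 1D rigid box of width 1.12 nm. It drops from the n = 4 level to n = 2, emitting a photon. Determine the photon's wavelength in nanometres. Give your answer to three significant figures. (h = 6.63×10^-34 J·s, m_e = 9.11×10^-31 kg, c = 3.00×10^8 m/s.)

E_1 = h²/(8m_eL²) = 4.808×10^-20 J, so ΔE = (4² − 2²)E_1 = 5.770×10^-19 J.
λ = hc/ΔE = (6.63×10^-34·3.00×10^8)/5.770×10^-19 = 3.45×10^-7 m = 345 nm.

λ = 345 nm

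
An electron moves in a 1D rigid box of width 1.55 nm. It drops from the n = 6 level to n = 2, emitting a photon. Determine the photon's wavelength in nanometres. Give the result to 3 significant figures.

λ = 248 nm

E_1 = h²/(8m_eL²) = 2.508×10^-20 J, so ΔE = (6² − 2²)E_1 = 8.026×10^-19 J.
λ = hc/ΔE = (6.626×10^-34·2.998×10^8)/8.026×10^-19 = 2.48×10^-7 m = 248 nm.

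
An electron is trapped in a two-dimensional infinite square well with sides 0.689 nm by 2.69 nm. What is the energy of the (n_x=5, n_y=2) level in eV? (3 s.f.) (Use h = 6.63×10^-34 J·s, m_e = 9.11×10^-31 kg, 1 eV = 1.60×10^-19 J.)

E = 20.1 eV

For a 2D rectangular well E = (h²/8m_e)·Σ n_i²/L_i² = (6.63×10^-34)²/(8·9.11×10^-31) · [5²/(0.689 nm)² + 2²/(2.69 nm)²].
Evaluating gives E = 3.210×10^-18 J = 20.1 eV.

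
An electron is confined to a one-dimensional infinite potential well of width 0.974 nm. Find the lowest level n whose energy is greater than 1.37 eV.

n = 2

E_1 = h²/(8m_eL²) = 6.351×10^-20 J = 0.3964 eV.
Need n² > 1.37/0.3964 = 3.456, i.e. n > 1.859.
The smallest integer satisfying this is n = 2.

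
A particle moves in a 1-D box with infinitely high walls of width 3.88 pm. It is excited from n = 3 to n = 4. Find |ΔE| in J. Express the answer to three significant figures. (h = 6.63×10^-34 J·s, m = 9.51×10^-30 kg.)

E_1 = h²/(8mL²) = 3.838×10^-16 J.
|ΔE| = |3² − 4²|·E_1 = 7·3.838×10^-16 J = 2.69×10^-15 J.

|ΔE| = 2.69×10^-15 J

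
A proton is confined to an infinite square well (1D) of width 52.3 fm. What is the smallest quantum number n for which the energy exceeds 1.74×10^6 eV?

n = 5

E_1 = h²/(8m_pL²) = 1.199×10^-14 J = 7.484×10^4 eV.
Need n² > 1.74×10^6/7.484×10^4 = 23.25, i.e. n > 4.822.
The smallest integer satisfying this is n = 5.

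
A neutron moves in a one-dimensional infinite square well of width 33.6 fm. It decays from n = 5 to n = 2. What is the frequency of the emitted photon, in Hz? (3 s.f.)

f = 9.20×10^20 Hz

E_1 = h²/(8m_nL²) = 2.902×10^-14 J and ΔE = (5² − 2²)E_1 = 6.094×10^-13 J.
f = ΔE/h = 6.094×10^-13/6.626×10^-34 = 9.20×10^20 Hz.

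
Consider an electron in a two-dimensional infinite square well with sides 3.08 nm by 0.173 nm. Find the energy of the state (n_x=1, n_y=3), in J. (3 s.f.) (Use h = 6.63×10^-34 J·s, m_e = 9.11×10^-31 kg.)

For a 2D rectangular well E = (h²/8m_e)·Σ n_i²/L_i² = (6.63×10^-34)²/(8·9.11×10^-31) · [1²/(3.08 nm)² + 3²/(0.173 nm)²].
Evaluating gives E = 1.81×10^-17 J.

E = 1.81×10^-17 J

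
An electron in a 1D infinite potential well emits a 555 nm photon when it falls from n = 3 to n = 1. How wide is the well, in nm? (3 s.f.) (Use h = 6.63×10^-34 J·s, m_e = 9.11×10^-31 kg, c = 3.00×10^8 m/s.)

L = 1.16 nm

The photon carries ΔE = hc/λ = 6.63×10^-34·3.00×10^8/5.55×10^-7 m = 3.584×10^-19 J.
Since ΔE = (3² − 1²)E_1, E_1 = 4.480×10^-20 J, and L = h/√(8m_eE_1) = 1.16×10^-9 m = 1.16 nm.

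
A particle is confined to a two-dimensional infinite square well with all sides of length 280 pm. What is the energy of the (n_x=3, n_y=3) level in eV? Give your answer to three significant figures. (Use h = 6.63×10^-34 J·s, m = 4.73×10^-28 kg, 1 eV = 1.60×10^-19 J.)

For a 2D rectangular well E = (h²/8m)·Σ n_i²/L_i² = (6.63×10^-34)²/(8·4.73×10^-28) · [3²/(280 pm)² + 3²/(280 pm)²].
Evaluating gives E = 2.667×10^-20 J = 0.167 eV.

E = 0.167 eV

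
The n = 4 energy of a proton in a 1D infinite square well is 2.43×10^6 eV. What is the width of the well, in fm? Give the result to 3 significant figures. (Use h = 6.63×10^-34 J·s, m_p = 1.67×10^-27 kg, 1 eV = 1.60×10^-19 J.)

From E_n = n²h²/(8m_pL²), L = n·h/√(8m_pE_n).
E_4 = 2.43×10^6 eV = 3.888×10^-13 J, so L = 4·6.63×10^-34/√(8·1.67×10^-27·3.888×10^-13) = 3.68×10^-14 m = 36.8 fm.

L = 36.8 fm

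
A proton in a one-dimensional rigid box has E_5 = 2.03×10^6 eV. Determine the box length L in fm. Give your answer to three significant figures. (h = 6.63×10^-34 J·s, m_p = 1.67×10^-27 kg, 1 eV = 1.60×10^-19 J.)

L = 50.3 fm

From E_n = n²h²/(8m_pL²), L = n·h/√(8m_pE_n).
E_5 = 2.03×10^6 eV = 3.248×10^-13 J, so L = 5·6.63×10^-34/√(8·1.67×10^-27·3.248×10^-13) = 5.03×10^-14 m = 50.3 fm.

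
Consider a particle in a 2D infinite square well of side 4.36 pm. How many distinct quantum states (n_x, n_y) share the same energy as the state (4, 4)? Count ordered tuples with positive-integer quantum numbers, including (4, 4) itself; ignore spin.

degeneracy = 1

The level has n_x² + n_y² = 32. The ordered positive-integer solutions are (4, 4).
That gives 1 state.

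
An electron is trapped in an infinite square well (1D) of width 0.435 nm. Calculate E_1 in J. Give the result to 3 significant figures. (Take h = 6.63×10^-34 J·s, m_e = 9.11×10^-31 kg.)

E_1 = 3.19×10^-19 J

For an infinite well E_n = n²h²/(8m_eL²), so E_1 = h²/(8m_eL²) = (6.63×10^-34)²/(8·9.11×10^-31·(4.35×10^-10 m)²) = 3.187×10^-19 J.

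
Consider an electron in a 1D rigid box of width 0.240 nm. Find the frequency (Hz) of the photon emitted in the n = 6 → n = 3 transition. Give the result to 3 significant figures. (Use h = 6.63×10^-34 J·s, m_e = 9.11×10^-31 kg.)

f = 4.26×10^16 Hz

E_1 = h²/(8m_eL²) = 1.047×10^-18 J and ΔE = (6² − 3²)E_1 = 2.827×10^-17 J.
f = ΔE/h = 2.827×10^-17/6.63×10^-34 = 4.26×10^16 Hz.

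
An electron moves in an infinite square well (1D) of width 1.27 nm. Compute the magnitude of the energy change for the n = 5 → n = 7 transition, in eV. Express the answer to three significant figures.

|ΔE| = 5.60 eV

E_1 = h²/(8m_eL²) = 3.735×10^-20 J.
|ΔE| = |5² − 7²|·E_1 = 24·3.735×10^-20 J = 8.964×10^-19 J = 5.60 eV.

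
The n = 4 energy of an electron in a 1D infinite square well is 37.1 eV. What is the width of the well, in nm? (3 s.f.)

L = 0.403 nm

From E_n = n²h²/(8m_eL²), L = n·h/√(8m_eE_n).
E_4 = 37.1 eV = 5.943×10^-18 J, so L = 4·6.626×10^-34/√(8·9.109×10^-31·5.943×10^-18) = 4.03×10^-10 m = 0.403 nm.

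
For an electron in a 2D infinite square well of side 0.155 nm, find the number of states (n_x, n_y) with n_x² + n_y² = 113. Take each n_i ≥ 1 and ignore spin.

The level has n_x² + n_y² = 113. The ordered positive-integer solutions are (7, 8), (8, 7).
That gives 2 states.

degeneracy = 2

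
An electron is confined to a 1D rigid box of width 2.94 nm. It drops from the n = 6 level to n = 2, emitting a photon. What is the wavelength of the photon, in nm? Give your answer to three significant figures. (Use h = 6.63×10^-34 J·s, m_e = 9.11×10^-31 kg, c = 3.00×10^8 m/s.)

λ = 891 nm

E_1 = h²/(8m_eL²) = 6.978×10^-21 J, so ΔE = (6² − 2²)E_1 = 2.233×10^-19 J.
λ = hc/ΔE = (6.63×10^-34·3.00×10^8)/2.233×10^-19 = 8.91×10^-7 m = 891 nm.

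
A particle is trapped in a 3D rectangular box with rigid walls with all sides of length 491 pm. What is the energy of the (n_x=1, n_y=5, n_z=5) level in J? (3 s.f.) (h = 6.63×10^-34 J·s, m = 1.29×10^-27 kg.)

For a 3D rectangular well E = (h²/8m)·Σ n_i²/L_i² = (6.63×10^-34)²/(8·1.29×10^-27) · [1²/(491 pm)² + 5²/(491 pm)² + 5²/(491 pm)²].
Evaluating gives E = 9.01×10^-21 J.

E = 9.01×10^-21 J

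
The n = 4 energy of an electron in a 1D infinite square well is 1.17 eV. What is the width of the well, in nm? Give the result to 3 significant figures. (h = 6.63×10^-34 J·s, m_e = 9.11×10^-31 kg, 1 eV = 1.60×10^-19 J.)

L = 2.27 nm

From E_n = n²h²/(8m_eL²), L = n·h/√(8m_eE_n).
E_4 = 1.17 eV = 1.872×10^-19 J, so L = 4·6.63×10^-34/√(8·9.11×10^-31·1.872×10^-19) = 2.27×10^-9 m = 2.27 nm.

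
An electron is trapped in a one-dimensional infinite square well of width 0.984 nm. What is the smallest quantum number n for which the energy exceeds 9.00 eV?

n = 5

E_1 = h²/(8m_eL²) = 6.222×10^-20 J = 0.3884 eV.
Need n² > 9.00/0.3884 = 23.17, i.e. n > 4.814.
The smallest integer satisfying this is n = 5.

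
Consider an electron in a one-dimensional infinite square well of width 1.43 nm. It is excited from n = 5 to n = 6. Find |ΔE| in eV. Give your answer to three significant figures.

E_1 = h²/(8m_eL²) = 2.946×10^-20 J.
|ΔE| = |5² − 6²|·E_1 = 11·2.946×10^-20 J = 3.241×10^-19 J = 2.02 eV.

|ΔE| = 2.02 eV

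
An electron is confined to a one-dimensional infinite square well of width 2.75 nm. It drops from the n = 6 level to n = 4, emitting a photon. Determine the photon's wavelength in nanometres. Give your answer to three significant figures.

λ = 1.25×10^3 nm

E_1 = h²/(8m_eL²) = 7.967×10^-21 J, so ΔE = (6² − 4²)E_1 = 1.593×10^-19 J.
λ = hc/ΔE = (6.626×10^-34·2.998×10^8)/1.593×10^-19 = 1.25×10^-6 m = 1.25×10^3 nm.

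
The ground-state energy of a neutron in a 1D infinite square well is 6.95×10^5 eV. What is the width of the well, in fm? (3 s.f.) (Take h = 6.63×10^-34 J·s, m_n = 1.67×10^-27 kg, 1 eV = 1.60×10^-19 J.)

L = 17.2 fm

From E_n = n²h²/(8m_nL²), L = n·h/√(8m_nE_n).
E_1 = 6.95×10^5 eV = 1.112×10^-13 J, so L = 1·6.63×10^-34/√(8·1.67×10^-27·1.112×10^-13) = 1.72×10^-14 m = 17.2 fm.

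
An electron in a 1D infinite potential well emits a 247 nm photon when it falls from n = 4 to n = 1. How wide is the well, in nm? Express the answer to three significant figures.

The photon carries ΔE = hc/λ = 6.626×10^-34·2.998×10^8/2.47×10^-7 m = 8.042×10^-19 J.
Since ΔE = (4² − 1²)E_1, E_1 = 5.361×10^-20 J, and L = h/√(8m_eE_1) = 1.06×10^-9 m = 1.06 nm.

L = 1.06 nm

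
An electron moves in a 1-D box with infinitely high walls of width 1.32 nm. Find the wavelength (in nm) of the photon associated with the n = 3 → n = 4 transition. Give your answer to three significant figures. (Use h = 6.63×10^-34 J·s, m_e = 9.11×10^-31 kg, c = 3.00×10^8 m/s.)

E_1 = h²/(8m_eL²) = 3.462×10^-20 J, so ΔE = (4² − 3²)E_1 = 2.423×10^-19 J.
λ = hc/ΔE = (6.63×10^-34·3.00×10^8)/2.423×10^-19 = 8.21×10^-7 m = 821 nm.

λ = 821 nm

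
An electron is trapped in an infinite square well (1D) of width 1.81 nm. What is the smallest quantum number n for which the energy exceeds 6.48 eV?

E_1 = h²/(8m_eL²) = 1.839×10^-20 J = 0.1148 eV.
Need n² > 6.48/0.1148 = 56.45, i.e. n > 7.513.
The smallest integer satisfying this is n = 8.

n = 8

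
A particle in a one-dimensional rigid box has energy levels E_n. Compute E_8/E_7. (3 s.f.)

E_n ∝ n², so E_8/E_7 = 8²/7² = 64/49 = 1.31.

1.31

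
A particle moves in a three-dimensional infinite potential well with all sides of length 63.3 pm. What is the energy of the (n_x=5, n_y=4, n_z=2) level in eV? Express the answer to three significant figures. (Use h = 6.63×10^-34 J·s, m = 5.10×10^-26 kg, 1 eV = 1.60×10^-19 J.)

For a 3D rectangular well E = (h²/8m)·Σ n_i²/L_i² = (6.63×10^-34)²/(8·5.10×10^-26) · [5²/(63.3 pm)² + 4²/(63.3 pm)² + 2²/(63.3 pm)²].
Evaluating gives E = 1.210×10^-20 J = 0.0756 eV.

E = 0.0756 eV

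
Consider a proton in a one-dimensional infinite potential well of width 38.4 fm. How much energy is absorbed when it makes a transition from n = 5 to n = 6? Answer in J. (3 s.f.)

E_1 = h²/(8m_pL²) = 2.225×10^-14 J.
|ΔE| = |5² − 6²|·E_1 = 11·2.225×10^-14 J = 2.45×10^-13 J.

|ΔE| = 2.45×10^-13 J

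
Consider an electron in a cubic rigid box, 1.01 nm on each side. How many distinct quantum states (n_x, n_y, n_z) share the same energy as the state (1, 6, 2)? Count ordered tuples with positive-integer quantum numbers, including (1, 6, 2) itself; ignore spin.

The level has n_x² + n_y² + n_z² = 41. The ordered positive-integer solutions are (1, 2, 6), (1, 6, 2), (2, 1, 6), (2, 6, 1), (3, 4, 4), (4, 3, 4), (4, 4, 3), (6, 1, 2), (6, 2, 1).
That gives 9 states.

degeneracy = 9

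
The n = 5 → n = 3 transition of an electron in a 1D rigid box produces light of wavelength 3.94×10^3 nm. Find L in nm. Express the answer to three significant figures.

The photon carries ΔE = hc/λ = 6.626×10^-34·2.998×10^8/3.94×10^-6 m = 5.042×10^-20 J.
Since ΔE = (5² − 3²)E_1, E_1 = 3.151×10^-21 J, and L = h/√(8m_eE_1) = 4.37×10^-9 m = 4.37 nm.

L = 4.37 nm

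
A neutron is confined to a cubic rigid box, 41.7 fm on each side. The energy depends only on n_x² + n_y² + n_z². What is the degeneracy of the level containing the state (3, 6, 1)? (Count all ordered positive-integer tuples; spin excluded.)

The level has n_x² + n_y² + n_z² = 46. The ordered positive-integer solutions are (1, 3, 6), (1, 6, 3), (3, 1, 6), (3, 6, 1), (6, 1, 3), (6, 3, 1).
That gives 6 states.

degeneracy = 6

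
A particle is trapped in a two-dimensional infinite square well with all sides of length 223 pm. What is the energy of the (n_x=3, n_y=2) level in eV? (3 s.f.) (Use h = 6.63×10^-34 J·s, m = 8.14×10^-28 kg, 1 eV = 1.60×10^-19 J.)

For a 2D rectangular well E = (h²/8m)·Σ n_i²/L_i² = (6.63×10^-34)²/(8·8.14×10^-28) · [3²/(223 pm)² + 2²/(223 pm)²].
Evaluating gives E = 1.765×10^-20 J = 0.110 eV.

E = 0.110 eV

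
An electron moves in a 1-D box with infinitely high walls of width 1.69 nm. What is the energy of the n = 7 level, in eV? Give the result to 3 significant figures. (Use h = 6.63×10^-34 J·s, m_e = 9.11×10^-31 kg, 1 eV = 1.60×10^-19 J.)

For an infinite well E_n = n²h²/(8m_eL²), so E_1 = h²/(8m_eL²) = (6.63×10^-34)²/(8·9.11×10^-31·(1.69×10^-9 m)²) = 2.112×10^-20 J.
Then E_7 = 7²·E_1 = 49·2.112×10^-20 J = 1.035×10^-18 J.
Converting, E_7 = 1.035×10^-18 J / (1.60×10^-19 J/eV) = 6.47 eV.

E_7 = 6.47 eV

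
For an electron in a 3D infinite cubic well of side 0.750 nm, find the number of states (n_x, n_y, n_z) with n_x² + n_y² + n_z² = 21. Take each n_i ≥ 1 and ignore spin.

The level has n_x² + n_y² + n_z² = 21. The ordered positive-integer solutions are (1, 2, 4), (1, 4, 2), (2, 1, 4), (2, 4, 1), (4, 1, 2), (4, 2, 1).
That gives 6 states.

degeneracy = 6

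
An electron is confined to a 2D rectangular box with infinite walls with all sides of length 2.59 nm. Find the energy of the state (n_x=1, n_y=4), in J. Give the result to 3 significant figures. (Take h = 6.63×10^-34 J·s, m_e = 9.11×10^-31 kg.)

E = 1.53×10^-19 J

For a 2D rectangular well E = (h²/8m_e)·Σ n_i²/L_i² = (6.63×10^-34)²/(8·9.11×10^-31) · [1²/(2.59 nm)² + 4²/(2.59 nm)²].
Evaluating gives E = 1.53×10^-19 J.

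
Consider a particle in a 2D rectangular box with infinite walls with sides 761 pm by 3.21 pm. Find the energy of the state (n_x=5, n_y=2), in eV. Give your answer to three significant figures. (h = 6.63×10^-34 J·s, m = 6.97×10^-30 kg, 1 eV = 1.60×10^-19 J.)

E = 1.91×10^4 eV

For a 2D rectangular well E = (h²/8m)·Σ n_i²/L_i² = (6.63×10^-34)²/(8·6.97×10^-30) · [5²/(761 pm)² + 2²/(3.21 pm)²].
Evaluating gives E = 3.061×10^-15 J = 1.91×10^4 eV.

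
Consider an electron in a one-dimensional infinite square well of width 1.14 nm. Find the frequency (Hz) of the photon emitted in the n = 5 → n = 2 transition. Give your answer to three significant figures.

E_1 = h²/(8m_eL²) = 4.636×10^-20 J and ΔE = (5² − 2²)E_1 = 9.736×10^-19 J.
f = ΔE/h = 9.736×10^-19/6.626×10^-34 = 1.47×10^15 Hz.

f = 1.47×10^15 Hz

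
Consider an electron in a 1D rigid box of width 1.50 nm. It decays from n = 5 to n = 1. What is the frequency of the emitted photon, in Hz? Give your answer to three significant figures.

f = 9.70×10^14 Hz

E_1 = h²/(8m_eL²) = 2.678×10^-20 J and ΔE = (5² − 1²)E_1 = 6.427×10^-19 J.
f = ΔE/h = 6.427×10^-19/6.626×10^-34 = 9.70×10^14 Hz.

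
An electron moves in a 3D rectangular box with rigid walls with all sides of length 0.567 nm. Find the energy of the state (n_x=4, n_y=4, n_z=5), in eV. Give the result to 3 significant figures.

For a 3D rectangular well E = (h²/8m_e)·Σ n_i²/L_i² = (6.626×10^-34)²/(8·9.109×10^-31) · [4²/(0.567 nm)² + 4²/(0.567 nm)² + 5²/(0.567 nm)²].
Evaluating gives E = 1.068×10^-17 J = 66.7 eV.

E = 66.7 eV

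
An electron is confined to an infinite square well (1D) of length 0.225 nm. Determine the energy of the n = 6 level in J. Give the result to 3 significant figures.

E_6 = 4.28×10^-17 J

For an infinite well E_n = n²h²/(8m_eL²), so E_1 = h²/(8m_eL²) = (6.626×10^-34)²/(8·9.109×10^-31·(2.25×10^-10 m)²) = 1.190×10^-18 J.
Then E_6 = 6²·E_1 = 36·1.190×10^-18 J = 4.28×10^-17 J.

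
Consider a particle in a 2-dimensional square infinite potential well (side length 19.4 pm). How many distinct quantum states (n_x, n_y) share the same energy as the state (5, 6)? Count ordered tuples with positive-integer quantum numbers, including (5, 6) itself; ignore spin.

The level has n_x² + n_y² = 61. The ordered positive-integer solutions are (5, 6), (6, 5).
That gives 2 states.

degeneracy = 2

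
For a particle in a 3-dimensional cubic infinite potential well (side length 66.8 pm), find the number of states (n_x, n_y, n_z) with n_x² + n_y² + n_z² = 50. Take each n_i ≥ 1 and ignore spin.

degeneracy = 6

The level has n_x² + n_y² + n_z² = 50. The ordered positive-integer solutions are (3, 4, 5), (3, 5, 4), (4, 3, 5), (4, 5, 3), (5, 3, 4), (5, 4, 3).
That gives 6 states.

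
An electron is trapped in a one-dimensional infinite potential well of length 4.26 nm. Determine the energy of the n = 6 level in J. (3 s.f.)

For an infinite well E_n = n²h²/(8m_eL²), so E_1 = h²/(8m_eL²) = (6.626×10^-34)²/(8·9.109×10^-31·(4.26×10^-9 m)²) = 3.320×10^-21 J.
Then E_6 = 6²·E_1 = 36·3.320×10^-21 J = 1.20×10^-19 J.

E_6 = 1.20×10^-19 J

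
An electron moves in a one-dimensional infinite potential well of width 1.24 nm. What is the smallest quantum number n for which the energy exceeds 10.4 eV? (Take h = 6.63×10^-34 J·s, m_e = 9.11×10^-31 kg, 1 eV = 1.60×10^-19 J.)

E_1 = h²/(8m_eL²) = 3.923×10^-20 J = 0.2452 eV.
Need n² > 10.4/0.2452 = 42.41, i.e. n > 6.512.
The smallest integer satisfying this is n = 7.

n = 7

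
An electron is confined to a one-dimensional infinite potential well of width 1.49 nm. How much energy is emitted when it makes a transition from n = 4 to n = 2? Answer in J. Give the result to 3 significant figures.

E_1 = h²/(8m_eL²) = 2.714×10^-20 J.
|ΔE| = |4² − 2²|·E_1 = 12·2.714×10^-20 J = 3.26×10^-19 J.

|ΔE| = 3.26×10^-19 J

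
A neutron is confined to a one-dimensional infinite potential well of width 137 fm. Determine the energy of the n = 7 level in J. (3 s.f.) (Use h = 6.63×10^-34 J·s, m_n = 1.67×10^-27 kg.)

E_7 = 8.59×10^-14 J

For an infinite well E_n = n²h²/(8m_nL²), so E_1 = h²/(8m_nL²) = (6.63×10^-34)²/(8·1.67×10^-27·(1.37×10^-13 m)²) = 1.753×10^-15 J.
Then E_7 = 7²·E_1 = 49·1.753×10^-15 J = 8.59×10^-14 J.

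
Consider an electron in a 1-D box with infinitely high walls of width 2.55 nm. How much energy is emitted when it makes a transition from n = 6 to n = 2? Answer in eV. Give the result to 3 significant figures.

|ΔE| = 1.85 eV

E_1 = h²/(8m_eL²) = 9.265×10^-21 J.
|ΔE| = |6² − 2²|·E_1 = 32·9.265×10^-21 J = 2.965×10^-19 J = 1.85 eV.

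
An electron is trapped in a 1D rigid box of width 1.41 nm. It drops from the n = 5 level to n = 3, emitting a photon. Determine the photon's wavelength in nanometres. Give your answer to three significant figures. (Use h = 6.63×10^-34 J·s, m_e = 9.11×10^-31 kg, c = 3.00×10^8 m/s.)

E_1 = h²/(8m_eL²) = 3.034×10^-20 J, so ΔE = (5² − 3²)E_1 = 4.854×10^-19 J.
λ = hc/ΔE = (6.63×10^-34·3.00×10^8)/4.854×10^-19 = 4.10×10^-7 m = 410 nm.

λ = 410 nm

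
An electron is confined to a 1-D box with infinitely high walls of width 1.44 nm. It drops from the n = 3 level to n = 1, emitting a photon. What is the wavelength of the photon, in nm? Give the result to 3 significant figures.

λ = 855 nm

E_1 = h²/(8m_eL²) = 2.905×10^-20 J, so ΔE = (3² − 1²)E_1 = 2.324×10^-19 J.
λ = hc/ΔE = (6.626×10^-34·2.998×10^8)/2.324×10^-19 = 8.55×10^-7 m = 855 nm.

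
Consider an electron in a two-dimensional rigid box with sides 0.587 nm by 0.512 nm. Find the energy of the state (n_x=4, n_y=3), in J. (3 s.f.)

For a 2D rectangular well E = (h²/8m_e)·Σ n_i²/L_i² = (6.626×10^-34)²/(8·9.109×10^-31) · [4²/(0.587 nm)² + 3²/(0.512 nm)²].
Evaluating gives E = 4.87×10^-18 J.

E = 4.87×10^-18 J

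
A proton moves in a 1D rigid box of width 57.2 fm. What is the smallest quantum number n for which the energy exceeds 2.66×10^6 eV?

n = 7

E_1 = h²/(8m_pL²) = 1.003×10^-14 J = 6.261×10^4 eV.
Need n² > 2.66×10^6/6.261×10^4 = 42.49, i.e. n > 6.518.
The smallest integer satisfying this is n = 7.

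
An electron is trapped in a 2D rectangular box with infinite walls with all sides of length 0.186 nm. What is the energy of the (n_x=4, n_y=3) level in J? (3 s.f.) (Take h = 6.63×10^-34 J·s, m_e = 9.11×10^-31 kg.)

E = 4.36×10^-17 J

For a 2D rectangular well E = (h²/8m_e)·Σ n_i²/L_i² = (6.63×10^-34)²/(8·9.11×10^-31) · [4²/(0.186 nm)² + 3²/(0.186 nm)²].
Evaluating gives E = 4.36×10^-17 J.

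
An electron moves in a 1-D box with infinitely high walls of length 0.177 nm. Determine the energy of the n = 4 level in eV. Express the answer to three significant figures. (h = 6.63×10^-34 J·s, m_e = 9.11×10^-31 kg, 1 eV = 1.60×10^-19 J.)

For an infinite well E_n = n²h²/(8m_eL²), so E_1 = h²/(8m_eL²) = (6.63×10^-34)²/(8·9.11×10^-31·(1.77×10^-10 m)²) = 1.925×10^-18 J.
Then E_4 = 4²·E_1 = 16·1.925×10^-18 J = 3.080×10^-17 J.
Converting, E_4 = 3.080×10^-17 J / (1.60×10^-19 J/eV) = 193 eV.

E_4 = 193 eV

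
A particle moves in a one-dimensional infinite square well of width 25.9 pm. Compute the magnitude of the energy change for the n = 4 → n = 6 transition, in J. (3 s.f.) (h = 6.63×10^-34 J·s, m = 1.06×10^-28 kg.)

E_1 = h²/(8mL²) = 7.727×10^-19 J.
|ΔE| = |4² − 6²|·E_1 = 20·7.727×10^-19 J = 1.55×10^-17 J.

|ΔE| = 1.55×10^-17 J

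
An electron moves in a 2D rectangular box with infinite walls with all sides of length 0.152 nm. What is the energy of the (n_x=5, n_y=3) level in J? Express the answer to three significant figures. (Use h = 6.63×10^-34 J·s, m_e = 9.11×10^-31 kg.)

For a 2D rectangular well E = (h²/8m_e)·Σ n_i²/L_i² = (6.63×10^-34)²/(8·9.11×10^-31) · [5²/(0.152 nm)² + 3²/(0.152 nm)²].
Evaluating gives E = 8.88×10^-17 J.

E = 8.88×10^-17 J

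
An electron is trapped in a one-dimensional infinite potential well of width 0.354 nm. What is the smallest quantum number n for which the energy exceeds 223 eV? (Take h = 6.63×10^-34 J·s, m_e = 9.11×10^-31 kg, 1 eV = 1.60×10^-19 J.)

E_1 = h²/(8m_eL²) = 4.813×10^-19 J = 3.008 eV.
Need n² > 223/3.008 = 74.14, i.e. n > 8.610.
The smallest integer satisfying this is n = 9.

n = 9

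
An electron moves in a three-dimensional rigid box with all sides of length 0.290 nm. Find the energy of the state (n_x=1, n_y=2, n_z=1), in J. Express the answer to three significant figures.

For a 3D rectangular well E = (h²/8m_e)·Σ n_i²/L_i² = (6.626×10^-34)²/(8·9.109×10^-31) · [1²/(0.290 nm)² + 2²/(0.290 nm)² + 1²/(0.290 nm)²].
Evaluating gives E = 4.30×10^-18 J.

E = 4.30×10^-18 J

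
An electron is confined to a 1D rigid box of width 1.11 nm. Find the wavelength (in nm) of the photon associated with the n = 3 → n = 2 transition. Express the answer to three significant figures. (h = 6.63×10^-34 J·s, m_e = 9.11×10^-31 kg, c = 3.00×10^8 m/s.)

λ = 813 nm

E_1 = h²/(8m_eL²) = 4.895×10^-20 J, so ΔE = (3² − 2²)E_1 = 2.447×10^-19 J.
λ = hc/ΔE = (6.63×10^-34·3.00×10^8)/2.447×10^-19 = 8.13×10^-7 m = 813 nm.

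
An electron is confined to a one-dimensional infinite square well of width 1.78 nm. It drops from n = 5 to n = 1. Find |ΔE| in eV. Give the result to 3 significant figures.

E_1 = h²/(8m_eL²) = 1.902×10^-20 J.
|ΔE| = |5² − 1²|·E_1 = 24·1.902×10^-20 J = 4.565×10^-19 J = 2.85 eV.

|ΔE| = 2.85 eV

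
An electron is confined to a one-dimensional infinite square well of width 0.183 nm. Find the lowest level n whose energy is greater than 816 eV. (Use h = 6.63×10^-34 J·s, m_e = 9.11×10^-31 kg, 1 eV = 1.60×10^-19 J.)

n = 9

E_1 = h²/(8m_eL²) = 1.801×10^-18 J = 11.26 eV.
Need n² > 816/11.26 = 72.47, i.e. n > 8.513.
The smallest integer satisfying this is n = 9.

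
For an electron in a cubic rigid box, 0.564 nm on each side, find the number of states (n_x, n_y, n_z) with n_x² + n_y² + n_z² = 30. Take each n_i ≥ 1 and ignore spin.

The level has n_x² + n_y² + n_z² = 30. The ordered positive-integer solutions are (1, 2, 5), (1, 5, 2), (2, 1, 5), (2, 5, 1), (5, 1, 2), (5, 2, 1).
That gives 6 states.

degeneracy = 6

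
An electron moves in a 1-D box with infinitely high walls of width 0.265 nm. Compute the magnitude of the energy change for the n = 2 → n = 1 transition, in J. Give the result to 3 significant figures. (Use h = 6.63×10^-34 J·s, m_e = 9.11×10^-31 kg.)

E_1 = h²/(8m_eL²) = 8.589×10^-19 J.
|ΔE| = |2² − 1²|·E_1 = 3·8.589×10^-19 J = 2.58×10^-18 J.

|ΔE| = 2.58×10^-18 J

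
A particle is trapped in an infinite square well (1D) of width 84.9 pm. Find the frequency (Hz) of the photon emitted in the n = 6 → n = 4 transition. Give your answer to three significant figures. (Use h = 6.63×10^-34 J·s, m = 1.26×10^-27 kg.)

f = 1.83×10^14 Hz

E_1 = h²/(8mL²) = 6.050×10^-21 J and ΔE = (6² − 4²)E_1 = 1.210×10^-19 J.
f = ΔE/h = 1.210×10^-19/6.63×10^-34 = 1.83×10^14 Hz.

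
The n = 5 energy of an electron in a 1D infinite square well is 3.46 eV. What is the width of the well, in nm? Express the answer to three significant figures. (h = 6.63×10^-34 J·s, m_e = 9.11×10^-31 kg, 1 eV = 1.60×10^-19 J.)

From E_n = n²h²/(8m_eL²), L = n·h/√(8m_eE_n).
E_5 = 3.46 eV = 5.536×10^-19 J, so L = 5·6.63×10^-34/√(8·9.11×10^-31·5.536×10^-19) = 1.65×10^-9 m = 1.65 nm.

L = 1.65 nm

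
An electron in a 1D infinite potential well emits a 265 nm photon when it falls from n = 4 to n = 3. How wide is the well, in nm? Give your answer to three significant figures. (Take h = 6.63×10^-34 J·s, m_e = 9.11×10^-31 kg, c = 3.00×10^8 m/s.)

The photon carries ΔE = hc/λ = 6.63×10^-34·3.00×10^8/2.65×10^-7 m = 7.506×10^-19 J.
Since ΔE = (4² − 3²)E_1, E_1 = 1.072×10^-19 J, and L = h/√(8m_eE_1) = 7.50×10^-10 m = 0.750 nm.

L = 0.750 nm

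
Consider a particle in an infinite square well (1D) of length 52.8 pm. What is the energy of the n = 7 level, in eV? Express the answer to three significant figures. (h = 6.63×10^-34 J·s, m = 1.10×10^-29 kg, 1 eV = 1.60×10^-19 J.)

For an infinite well E_n = n²h²/(8mL²), so E_1 = h²/(8mL²) = (6.63×10^-34)²/(8·1.10×10^-29·(5.28×10^-11 m)²) = 1.792×10^-18 J.
Then E_7 = 7²·E_1 = 49·1.792×10^-18 J = 8.781×10^-17 J.
Converting, E_7 = 8.781×10^-17 J / (1.60×10^-19 J/eV) = 549 eV.

E_7 = 549 eV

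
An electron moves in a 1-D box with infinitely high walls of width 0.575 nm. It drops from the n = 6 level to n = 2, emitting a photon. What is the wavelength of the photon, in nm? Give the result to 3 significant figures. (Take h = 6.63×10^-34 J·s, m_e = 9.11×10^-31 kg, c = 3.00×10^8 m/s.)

λ = 34.1 nm

E_1 = h²/(8m_eL²) = 1.824×10^-19 J, so ΔE = (6² − 2²)E_1 = 5.837×10^-18 J.
λ = hc/ΔE = (6.63×10^-34·3.00×10^8)/5.837×10^-18 = 3.41×10^-8 m = 34.1 nm.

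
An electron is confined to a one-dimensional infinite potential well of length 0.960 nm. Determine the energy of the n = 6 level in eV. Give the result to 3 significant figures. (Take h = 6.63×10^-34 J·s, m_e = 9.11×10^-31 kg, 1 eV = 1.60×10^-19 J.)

For an infinite well E_n = n²h²/(8m_eL²), so E_1 = h²/(8m_eL²) = (6.63×10^-34)²/(8·9.11×10^-31·(9.60×10^-10 m)²) = 6.544×10^-20 J.
Then E_6 = 6²·E_1 = 36·6.544×10^-20 J = 2.356×10^-18 J.
Converting, E_6 = 2.356×10^-18 J / (1.60×10^-19 J/eV) = 14.7 eV.

E_6 = 14.7 eV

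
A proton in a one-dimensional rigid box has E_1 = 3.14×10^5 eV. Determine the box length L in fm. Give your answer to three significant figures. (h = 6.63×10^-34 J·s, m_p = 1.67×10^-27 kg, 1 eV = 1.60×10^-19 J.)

L = 25.6 fm

From E_n = n²h²/(8m_pL²), L = n·h/√(8m_pE_n).
E_1 = 3.14×10^5 eV = 5.024×10^-14 J, so L = 1·6.63×10^-34/√(8·1.67×10^-27·5.024×10^-14) = 2.56×10^-14 m = 25.6 fm.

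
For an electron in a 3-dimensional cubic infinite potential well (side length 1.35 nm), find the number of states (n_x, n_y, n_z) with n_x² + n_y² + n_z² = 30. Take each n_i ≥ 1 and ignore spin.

The level has n_x² + n_y² + n_z² = 30. The ordered positive-integer solutions are (1, 2, 5), (1, 5, 2), (2, 1, 5), (2, 5, 1), (5, 1, 2), (5, 2, 1).
That gives 6 states.

degeneracy = 6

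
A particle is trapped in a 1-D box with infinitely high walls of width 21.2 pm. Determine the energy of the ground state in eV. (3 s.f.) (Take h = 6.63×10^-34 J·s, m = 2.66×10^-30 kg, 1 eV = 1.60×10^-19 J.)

For an infinite well E_n = n²h²/(8mL²), so E_1 = h²/(8mL²) = (6.63×10^-34)²/(8·2.66×10^-30·(2.12×10^-11 m)²) = 4.596×10^-17 J.
Converting, E_1 = 4.596×10^-17 J / (1.60×10^-19 J/eV) = 287 eV.

E_1 = 287 eV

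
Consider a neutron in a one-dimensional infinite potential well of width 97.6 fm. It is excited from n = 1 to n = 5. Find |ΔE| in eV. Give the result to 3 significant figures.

|ΔE| = 5.15×10^5 eV

E_1 = h²/(8m_nL²) = 3.440×10^-15 J.
|ΔE| = |1² − 5²|·E_1 = 24·3.440×10^-15 J = 8.256×10^-14 J = 5.15×10^5 eV.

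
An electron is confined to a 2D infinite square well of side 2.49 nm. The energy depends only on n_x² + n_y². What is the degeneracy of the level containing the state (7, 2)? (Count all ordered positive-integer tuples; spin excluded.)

The level has n_x² + n_y² = 53. The ordered positive-integer solutions are (2, 7), (7, 2).
That gives 2 states.

degeneracy = 2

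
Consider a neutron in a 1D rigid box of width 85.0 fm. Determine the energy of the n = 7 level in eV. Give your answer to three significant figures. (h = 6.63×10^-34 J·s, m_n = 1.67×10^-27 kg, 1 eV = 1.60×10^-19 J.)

For an infinite well E_n = n²h²/(8m_nL²), so E_1 = h²/(8m_nL²) = (6.63×10^-34)²/(8·1.67×10^-27·(8.50×10^-14 m)²) = 4.554×10^-15 J.
Then E_7 = 7²·E_1 = 49·4.554×10^-15 J = 2.231×10^-13 J.
Converting, E_7 = 2.231×10^-13 J / (1.60×10^-19 J/eV) = 1.39×10^6 eV.

E_7 = 1.39×10^6 eV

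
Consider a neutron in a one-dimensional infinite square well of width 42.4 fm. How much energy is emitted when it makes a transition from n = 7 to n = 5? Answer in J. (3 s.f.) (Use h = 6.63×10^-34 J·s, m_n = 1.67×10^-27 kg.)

E_1 = h²/(8m_nL²) = 1.830×10^-14 J.
|ΔE| = |7² − 5²|·E_1 = 24·1.830×10^-14 J = 4.39×10^-13 J.

|ΔE| = 4.39×10^-13 J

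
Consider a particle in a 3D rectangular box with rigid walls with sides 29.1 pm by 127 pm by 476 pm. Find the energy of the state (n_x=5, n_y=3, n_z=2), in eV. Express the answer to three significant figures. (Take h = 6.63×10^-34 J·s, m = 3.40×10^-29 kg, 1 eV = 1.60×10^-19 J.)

For a 3D rectangular well E = (h²/8m)·Σ n_i²/L_i² = (6.63×10^-34)²/(8·3.40×10^-29) · [5²/(29.1 pm)² + 3²/(127 pm)² + 2²/(476 pm)²].
Evaluating gives E = 4.864×10^-17 J = 304 eV.

E = 304 eV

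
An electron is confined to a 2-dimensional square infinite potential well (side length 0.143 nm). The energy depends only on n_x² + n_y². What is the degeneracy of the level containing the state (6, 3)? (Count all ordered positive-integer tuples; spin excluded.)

degeneracy = 2

The level has n_x² + n_y² = 45. The ordered positive-integer solutions are (3, 6), (6, 3).
That gives 2 states.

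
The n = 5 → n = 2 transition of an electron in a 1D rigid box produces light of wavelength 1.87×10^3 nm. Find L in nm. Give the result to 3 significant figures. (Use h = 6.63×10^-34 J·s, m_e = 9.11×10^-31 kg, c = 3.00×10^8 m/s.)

The photon carries ΔE = hc/λ = 6.63×10^-34·3.00×10^8/1.87×10^-6 m = 1.064×10^-19 J.
Since ΔE = (5² − 2²)E_1, E_1 = 5.067×10^-21 J, and L = h/√(8m_eE_1) = 3.45×10^-9 m = 3.45 nm.

L = 3.45 nm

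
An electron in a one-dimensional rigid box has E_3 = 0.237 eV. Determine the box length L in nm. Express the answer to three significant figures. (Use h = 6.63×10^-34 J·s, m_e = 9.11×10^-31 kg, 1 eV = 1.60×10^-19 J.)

L = 3.78 nm

From E_n = n²h²/(8m_eL²), L = n·h/√(8m_eE_n).
E_3 = 0.237 eV = 3.792×10^-20 J, so L = 3·6.63×10^-34/√(8·9.11×10^-31·3.792×10^-20) = 3.78×10^-9 m = 3.78 nm.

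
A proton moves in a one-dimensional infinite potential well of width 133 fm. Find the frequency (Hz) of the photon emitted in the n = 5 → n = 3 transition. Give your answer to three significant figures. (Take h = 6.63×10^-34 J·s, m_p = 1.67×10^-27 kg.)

E_1 = h²/(8m_pL²) = 1.860×10^-15 J and ΔE = (5² − 3²)E_1 = 2.976×10^-14 J.
f = ΔE/h = 2.976×10^-14/6.63×10^-34 = 4.49×10^19 Hz.

f = 4.49×10^19 Hz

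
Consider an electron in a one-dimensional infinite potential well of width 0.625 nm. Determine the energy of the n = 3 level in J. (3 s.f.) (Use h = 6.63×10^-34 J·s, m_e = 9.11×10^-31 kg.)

E_3 = 1.39×10^-18 J

For an infinite well E_n = n²h²/(8m_eL²), so E_1 = h²/(8m_eL²) = (6.63×10^-34)²/(8·9.11×10^-31·(6.25×10^-10 m)²) = 1.544×10^-19 J.
Then E_3 = 3²·E_1 = 9·1.544×10^-19 J = 1.39×10^-18 J.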